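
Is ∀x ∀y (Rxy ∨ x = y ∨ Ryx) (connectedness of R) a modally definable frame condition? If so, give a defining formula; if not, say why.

No

If a class were modally definable it would be closed under disjoint unions (Goldblatt–Thomason).
Take 4 disjoint single-world reflexive frames: each is trivially connected, but their disjoint union has 4 worlds with no edge between distinct components, so it is not connected.
So the class is not modally definable.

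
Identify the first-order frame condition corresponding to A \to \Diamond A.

This is a form of the T axiom.
It corresponds to reflexivity: \forall x Rxx.

Reflexivity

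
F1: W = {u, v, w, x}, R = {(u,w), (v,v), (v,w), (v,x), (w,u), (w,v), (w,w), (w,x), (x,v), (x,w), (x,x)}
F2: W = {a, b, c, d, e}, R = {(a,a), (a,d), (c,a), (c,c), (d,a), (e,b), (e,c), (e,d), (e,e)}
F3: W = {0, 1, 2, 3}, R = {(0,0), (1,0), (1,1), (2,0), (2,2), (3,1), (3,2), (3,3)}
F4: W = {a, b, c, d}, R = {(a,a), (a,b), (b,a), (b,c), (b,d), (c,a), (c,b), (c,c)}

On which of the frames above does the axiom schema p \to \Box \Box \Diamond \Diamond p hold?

F1

Frame correspondent (Sahlqvist): \forall x \forall z (x R^2 z \to \exists w (x = w \wedge z R^2 w)) — i.e. a generalized confluence (Geach) condition.
F1: holds.
F2: fails — cR²a but no w with c=w and aR²w.
F3: fails — 1R²0 but no w with 1=w and 0R²w.
F4: fails — aR²d but no w with a=w and dR²w.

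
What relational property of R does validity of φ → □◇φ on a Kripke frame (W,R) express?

symmetry: ∀x ∀y (Rxy → Ryx)

This is the B axiom.
Its frame correspondent is symmetry — ∀x ∀y (Rxy → Ryx).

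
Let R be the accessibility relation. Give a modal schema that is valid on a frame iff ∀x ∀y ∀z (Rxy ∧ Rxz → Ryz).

A defining formula is ◇q → □◇q (the 5 axiom).

◇q → □◇q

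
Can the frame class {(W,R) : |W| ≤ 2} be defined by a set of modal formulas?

Not modally definable

Any modally definable frame class is closed under disjoint unions.
Any modal formula valid on each of 3 disjoint one-world frames is valid on their disjoint union (validity is preserved under disjoint unions). Each one-world frame has |W|=1≤2, but the union has |W|=3.
So the class is not modally definable.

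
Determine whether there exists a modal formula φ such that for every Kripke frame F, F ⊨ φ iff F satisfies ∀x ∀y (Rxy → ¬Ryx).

No

If a class were modally definable it would be closed under surjective bounded morphisms (Goldblatt–Thomason).
The 5-cycle (worlds s,t,u,v,w with s→t→u→v→w→s) is asymmetric. Mapping every world to a single reflexive point • is a surjective bounded morphism, and the reflexive point is not asymmetric (R•• but asymmetry requires ¬R••).
So the class is not modally definable.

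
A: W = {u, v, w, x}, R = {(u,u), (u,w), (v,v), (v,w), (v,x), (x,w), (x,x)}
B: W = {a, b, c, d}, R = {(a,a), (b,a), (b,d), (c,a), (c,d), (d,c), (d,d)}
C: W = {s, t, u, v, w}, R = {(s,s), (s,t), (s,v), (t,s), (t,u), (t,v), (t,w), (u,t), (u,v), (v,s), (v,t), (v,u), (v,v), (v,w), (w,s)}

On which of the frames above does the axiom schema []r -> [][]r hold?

A

This is the axiom for transitivity; its first-order frame correspondent is forall x forall y forall z (Rxy & Ryz -> Rxz).
A: condition met.
B: fails — Rcd and Rdc but not Rcc.
C: fails — Ruv and Rvw but not Ruw.
Valid on: A.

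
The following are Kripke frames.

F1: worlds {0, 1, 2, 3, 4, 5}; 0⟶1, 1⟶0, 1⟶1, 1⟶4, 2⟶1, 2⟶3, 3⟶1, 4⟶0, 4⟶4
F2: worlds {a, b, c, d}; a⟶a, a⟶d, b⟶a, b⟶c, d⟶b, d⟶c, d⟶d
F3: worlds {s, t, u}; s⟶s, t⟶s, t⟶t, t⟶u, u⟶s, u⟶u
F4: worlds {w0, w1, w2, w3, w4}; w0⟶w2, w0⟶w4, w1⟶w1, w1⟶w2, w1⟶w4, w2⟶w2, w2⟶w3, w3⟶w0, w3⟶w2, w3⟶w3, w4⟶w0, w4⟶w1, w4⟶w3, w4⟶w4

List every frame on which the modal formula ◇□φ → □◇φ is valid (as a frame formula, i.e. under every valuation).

Frame correspondent (Sahlqvist): ∀x ∀y ∀z (Rxy ∧ Rxz → ∃w (Ryw ∧ Rzw)) — i.e. convergence.
F1: fails — R10 and R14 but 0 and 4 have no common successor.
F2: fails — Rbc and Rbc but c and c have no common successor.
F3: condition met.
F4: condition met.

F3, F4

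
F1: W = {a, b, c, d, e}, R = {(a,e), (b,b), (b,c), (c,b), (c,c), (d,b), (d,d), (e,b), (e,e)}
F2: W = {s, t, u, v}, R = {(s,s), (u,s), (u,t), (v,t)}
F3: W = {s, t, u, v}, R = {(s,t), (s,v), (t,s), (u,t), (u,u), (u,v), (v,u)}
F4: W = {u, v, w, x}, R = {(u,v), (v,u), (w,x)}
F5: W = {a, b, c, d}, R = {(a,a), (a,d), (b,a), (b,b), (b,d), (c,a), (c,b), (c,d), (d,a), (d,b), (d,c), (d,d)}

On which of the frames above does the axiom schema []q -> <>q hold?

The schema corresponds to seriality: forall x exists y Rxy.
F1: ✓.
F2: fails — world t has no successor.
F3: ✓.
F4: fails — world x has no successor.
F5: ✓.
Valid on: F1, F3, F5.

F1, F3, F5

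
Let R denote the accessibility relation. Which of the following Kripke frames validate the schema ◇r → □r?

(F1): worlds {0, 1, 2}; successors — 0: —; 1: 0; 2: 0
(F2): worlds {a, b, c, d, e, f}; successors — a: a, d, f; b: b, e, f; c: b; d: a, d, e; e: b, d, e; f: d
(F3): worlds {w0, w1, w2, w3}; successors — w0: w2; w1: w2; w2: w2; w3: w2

This is the axiom for partial functionality; its first-order frame correspondent is ∀x ∀y ∀z (Rxy ∧ Rxz → y = z).
(F1): condition met.
(F2): fails — a sees both a and d.
(F3): condition met.

(F1), (F3)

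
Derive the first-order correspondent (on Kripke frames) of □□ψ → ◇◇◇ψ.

This is a Sahlqvist (Geach-type) schema ◇^0□^2ψ → □^0◇^3ψ.
Minimal-valuation argument: fix x; take any y with xR^0y and any z with xR^0z. Set V(ψ) to the set of worlds R-reachable from y in exactly 2 steps. Then □^2ψ holds at y, so the antecedent holds at x; validity forces ◇^3ψ at z, giving a w with zR^3w and yR^2w.
First-order correspondent: ∀x ∃w (xR²w ∧ xR³w).

∀x ∃w (xR²w ∧ xR³w)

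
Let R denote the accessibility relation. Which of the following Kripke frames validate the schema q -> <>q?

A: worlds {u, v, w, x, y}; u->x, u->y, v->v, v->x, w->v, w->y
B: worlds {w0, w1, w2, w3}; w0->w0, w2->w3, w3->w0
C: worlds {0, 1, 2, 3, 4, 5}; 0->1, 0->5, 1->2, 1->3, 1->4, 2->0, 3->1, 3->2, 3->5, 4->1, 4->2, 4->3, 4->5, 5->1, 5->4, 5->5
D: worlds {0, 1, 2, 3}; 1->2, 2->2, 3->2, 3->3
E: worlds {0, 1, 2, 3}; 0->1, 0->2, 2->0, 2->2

The schema corresponds to reflexivity: forall x Rxx.
A: fails — world u does not see itself.
B: fails — world w1 does not see itself.
C: fails — world 0 does not see itself.
D: fails — world 0 does not see itself.
E: fails — world 0 does not see itself.
Valid on no frame.

none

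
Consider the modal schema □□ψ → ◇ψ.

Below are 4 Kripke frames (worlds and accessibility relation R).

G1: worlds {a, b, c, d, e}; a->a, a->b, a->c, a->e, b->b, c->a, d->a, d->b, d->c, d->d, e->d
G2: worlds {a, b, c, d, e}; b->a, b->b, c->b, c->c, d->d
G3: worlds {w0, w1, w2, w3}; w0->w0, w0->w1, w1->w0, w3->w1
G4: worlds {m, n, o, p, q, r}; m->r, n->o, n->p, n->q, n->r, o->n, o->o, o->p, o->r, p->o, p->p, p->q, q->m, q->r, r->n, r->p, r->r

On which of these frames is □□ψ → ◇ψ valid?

G1, G4

Frame correspondent (Sahlqvist): ∀x ∃w (xR²w ∧ xRw) — i.e. a generalized confluence (Geach) condition.
G1: condition met.
G2: fails — at a but no w with aR²w and aRw.
G3: fails — at w2 but no w with w2R²w and w2Rw.
G4: condition met.
Valid on: G1, G4.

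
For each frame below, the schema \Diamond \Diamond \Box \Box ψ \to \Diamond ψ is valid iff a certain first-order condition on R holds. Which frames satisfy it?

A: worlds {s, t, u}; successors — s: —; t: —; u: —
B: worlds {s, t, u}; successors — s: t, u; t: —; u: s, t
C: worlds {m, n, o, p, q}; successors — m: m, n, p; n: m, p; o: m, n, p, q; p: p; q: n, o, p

This is the axiom for a generalized confluence (Geach) condition; its first-order frame correspondent is \forall x \forall y (x R^2 y \to \exists w (y R^2 w \wedge xRw)).
A: ✓.
B: fails — sR²t but no w with tR²w and sRw.
C: ✓.
Valid on: A, C.

A, C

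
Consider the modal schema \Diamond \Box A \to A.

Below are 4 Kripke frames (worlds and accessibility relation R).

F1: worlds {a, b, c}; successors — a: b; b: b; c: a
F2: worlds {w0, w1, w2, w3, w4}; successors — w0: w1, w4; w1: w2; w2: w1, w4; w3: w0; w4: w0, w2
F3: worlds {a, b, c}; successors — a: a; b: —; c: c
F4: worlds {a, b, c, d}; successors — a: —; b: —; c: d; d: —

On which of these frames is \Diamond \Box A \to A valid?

F3

Frame correspondent (Sahlqvist): \forall x \forall y (Rxy \to Ryx) — i.e. symmetry.
F1: fails — Rca but not Rac.
F2: fails — Rw3w0 but not Rw0w3.
F3: holds.
F4: fails — Rcd but not Rdc.
Valid on: F3.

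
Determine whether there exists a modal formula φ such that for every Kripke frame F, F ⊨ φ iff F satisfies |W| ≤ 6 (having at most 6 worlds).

Not modally definable

Any modally definable frame class is closed under disjoint unions.
Any modal formula valid on each of 7 disjoint one-world frames is valid on their disjoint union (validity is preserved under disjoint unions). Each one-world frame has |W|=1≤6, but the union has |W|=7.
Hence having at most 6 worlds is not modally definable.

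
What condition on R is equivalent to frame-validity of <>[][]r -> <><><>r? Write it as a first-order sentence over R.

This is a Sahlqvist (Geach-type) schema ◇^1□^2r → □^0◇^3r.
Minimal-valuation argument: fix x; take any y with xR^1y and any z with xR^0z. Set V(r) to the set of worlds R-reachable from y in exactly 2 steps. Then □^2r holds at y, so the antecedent holds at x; validity forces ◇^3r at z, giving a w with zR^3w and yR^2w.
First-order correspondent: forall x forall y (xRy -> exists w (y R^2 w & x R^3 w)).

forall x forall y (xRy -> exists w (y R^2 w & x R^3 w))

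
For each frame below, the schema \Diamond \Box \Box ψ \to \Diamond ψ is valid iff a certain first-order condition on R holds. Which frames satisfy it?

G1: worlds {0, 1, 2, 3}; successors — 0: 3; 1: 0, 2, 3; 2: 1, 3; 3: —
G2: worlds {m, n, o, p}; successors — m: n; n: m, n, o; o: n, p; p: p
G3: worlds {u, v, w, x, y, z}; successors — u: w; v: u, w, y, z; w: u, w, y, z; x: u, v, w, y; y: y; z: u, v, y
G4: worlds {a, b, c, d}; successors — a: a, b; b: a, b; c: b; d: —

G2, G3, G4

Frame correspondent (Sahlqvist): \forall x \forall y (xRy \to \exists w (y R^2 w \wedge xRw)) — i.e. a generalized confluence (Geach) condition.
G1: fails — 0R3 but no w with 3R²w and 0Rw.
G2: condition met.
G3: condition met.
G4: condition met.
Valid on: G2, G3, G4.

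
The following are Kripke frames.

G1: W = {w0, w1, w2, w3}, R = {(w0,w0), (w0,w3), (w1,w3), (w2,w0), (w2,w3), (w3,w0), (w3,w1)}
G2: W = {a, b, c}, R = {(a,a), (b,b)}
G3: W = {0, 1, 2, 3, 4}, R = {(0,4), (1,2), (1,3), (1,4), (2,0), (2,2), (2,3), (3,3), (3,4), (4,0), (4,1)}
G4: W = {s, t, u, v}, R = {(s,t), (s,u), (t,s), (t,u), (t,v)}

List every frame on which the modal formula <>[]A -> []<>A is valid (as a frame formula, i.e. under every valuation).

G1, G2

The schema corresponds to convergence: forall x forall y forall z (Rxy & Rxz -> exists w (Ryw & Rzw)).
G1: condition met.
G2: condition met.
G3: fails — R14 and R13 but 4 and 3 have no common successor.
G4: fails — Rsu and Rsu but u and u have no common successor.
Valid on: G1, G2.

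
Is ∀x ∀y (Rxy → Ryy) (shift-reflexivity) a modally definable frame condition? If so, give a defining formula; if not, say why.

Yes — defined by □(□p → p)

This is a Sahlqvist condition; the T□ axiom □(□p → p) defines it.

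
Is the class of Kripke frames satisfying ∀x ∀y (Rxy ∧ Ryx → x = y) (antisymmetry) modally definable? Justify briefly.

Not modally definable

Modal frame validity is preserved under surjective bounded morphisms.
The 6-cycle (worlds a,b,c,d,e,f with a→b→c→d→e→f→a) is antisymmetric. Sending even-indexed worlds to a and odd-indexed worlds to b is a surjective bounded morphism onto the two-world frame with a↔b, which is not antisymmetric.
So no modal formula (or set of formulas) defines exactly the antisymmetric frames.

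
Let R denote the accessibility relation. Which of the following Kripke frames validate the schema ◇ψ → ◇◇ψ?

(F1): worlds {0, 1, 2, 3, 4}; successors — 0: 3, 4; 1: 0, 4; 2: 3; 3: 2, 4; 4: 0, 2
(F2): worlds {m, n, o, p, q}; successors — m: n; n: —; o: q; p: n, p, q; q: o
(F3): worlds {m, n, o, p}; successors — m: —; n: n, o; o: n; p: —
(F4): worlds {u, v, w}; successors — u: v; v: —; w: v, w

This is the axiom for a generalized confluence (Geach) condition; its first-order frame correspondent is ∀x ∀y (xRy → ∃w (y = w ∧ xR²w)).
(F1): fails — 0R3 but no w with 3=w and 0R²w.
(F2): fails — mRn but no w with n=w and mR²w.
(F3): ✓.
(F4): fails — uRv but no t with v=t and uR²t.
Valid on: (F3).

(F3)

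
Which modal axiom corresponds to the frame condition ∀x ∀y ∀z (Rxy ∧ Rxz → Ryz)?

◇q → □◇q

A defining formula is ◇q → □◇q (the 5 axiom).
Suppose ◇q→□◇q is valid. Take Rxy, Rxz and set V(q)={y}. Then ◇q at x, so □◇q at x, so ◇q at z, so some w with Rzw has q; w=y, i.e. Rzy. By symmetry of the argument, Ryz.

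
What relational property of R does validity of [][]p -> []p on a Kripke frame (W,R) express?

This schema is the C4 axiom.
Its frame correspondent is density — forall x forall y (Rxy -> exists z (Rxz & Rzy)).

Density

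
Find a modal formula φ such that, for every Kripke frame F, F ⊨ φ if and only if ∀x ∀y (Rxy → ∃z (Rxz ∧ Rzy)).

A defining formula is □□s → □s (the C4 axiom).
Suppose □□s→□s is valid. Take Rxy and set V(s)={w : xR²w}. Then □□s at x, so □s at x, so s at y, i.e. ∃z(Rxz∧Rzy).

□□s → □s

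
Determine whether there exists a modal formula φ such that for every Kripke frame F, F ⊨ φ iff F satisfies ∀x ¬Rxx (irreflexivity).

Modal frame validity is preserved under surjective bounded morphisms.
The 4-cycle (worlds w0,w1,w2,w3 with w0→w1→w2→w3→w0) is irreflexive, and the map sending every world to a single reflexive point • is a surjective bounded morphism (forth: every edge maps to (•,•); back: every world has a successor). So any modal formula valid on the 4-cycle is also valid on the reflexive point, which is not irreflexive.
Hence irreflexivity is not modally definable.

Not definable by any modal formula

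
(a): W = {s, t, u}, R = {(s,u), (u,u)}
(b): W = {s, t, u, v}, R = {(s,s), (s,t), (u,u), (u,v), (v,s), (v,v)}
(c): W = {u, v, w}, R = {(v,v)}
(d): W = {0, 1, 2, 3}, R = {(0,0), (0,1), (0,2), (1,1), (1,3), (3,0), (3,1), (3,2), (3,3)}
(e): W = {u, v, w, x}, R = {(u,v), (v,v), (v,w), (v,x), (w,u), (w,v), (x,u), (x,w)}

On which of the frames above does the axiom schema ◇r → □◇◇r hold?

Frame correspondent (Sahlqvist): ∀x ∀y ∀z ((xRy ∧ xRz) → ∃w (y = w ∧ zR²w)) — i.e. a generalized confluence (Geach) condition.
(a): condition met.
(b): fails — sRs, sRt but no w with s=w and tR²w.
(c): condition met.
(d): fails — 0R0, 0R2 but no w with 0=w and 2R²w.
(e): fails — vRw, vRx but no t with w=t and xR²t.
Valid on: (a), (c).

(a), (c)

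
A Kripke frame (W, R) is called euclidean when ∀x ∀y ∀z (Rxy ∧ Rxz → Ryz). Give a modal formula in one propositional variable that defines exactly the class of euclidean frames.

◇p → □◇p

This is the Euclidean property; the standard corresponding axiom is 5: ◇p → □◇p.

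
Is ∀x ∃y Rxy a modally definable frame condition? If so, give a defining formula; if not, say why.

This is a Sahlqvist condition; the D axiom □r → ◇r defines it.

Yes, by □r → ◇r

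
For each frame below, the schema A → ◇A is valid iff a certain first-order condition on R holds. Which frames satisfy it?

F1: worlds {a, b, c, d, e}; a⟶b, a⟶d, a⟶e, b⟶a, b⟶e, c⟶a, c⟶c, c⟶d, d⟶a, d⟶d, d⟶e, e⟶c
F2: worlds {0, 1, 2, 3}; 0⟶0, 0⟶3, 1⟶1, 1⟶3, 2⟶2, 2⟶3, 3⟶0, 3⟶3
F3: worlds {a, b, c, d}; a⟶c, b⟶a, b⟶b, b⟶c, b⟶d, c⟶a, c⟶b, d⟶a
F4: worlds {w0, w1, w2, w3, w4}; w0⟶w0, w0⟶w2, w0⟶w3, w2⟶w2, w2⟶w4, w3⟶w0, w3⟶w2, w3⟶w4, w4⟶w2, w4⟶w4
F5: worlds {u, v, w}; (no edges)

This is the axiom for reflexivity; its first-order frame correspondent is ∀x Rxx.
F1: fails — world a does not see itself.
F2: condition met.
F3: fails — world a does not see itself.
F4: fails — world w1 does not see itself.
F5: fails — world u does not see itself.
Valid on: F2.

F2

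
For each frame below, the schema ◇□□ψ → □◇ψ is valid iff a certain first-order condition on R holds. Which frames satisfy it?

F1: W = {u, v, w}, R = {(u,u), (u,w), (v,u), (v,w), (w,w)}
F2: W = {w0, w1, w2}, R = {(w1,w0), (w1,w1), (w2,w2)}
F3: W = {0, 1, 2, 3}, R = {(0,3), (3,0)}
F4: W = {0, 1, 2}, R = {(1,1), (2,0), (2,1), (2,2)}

F1

This is the axiom for a generalized confluence (Geach) condition; its first-order frame correspondent is ∀x ∀y ∀z ((xRy ∧ xRz) → ∃w (yR²w ∧ zRw)).
F1: condition met.
F2: fails — w1Rw0, w1Rw0 but no w with w0R²w and w0Rw.
F3: fails — 0R3, 0R3 but no w with 3R²w and 3Rw.
F4: fails — 2R0, 2R0 but no w with 0R²w and 0Rw.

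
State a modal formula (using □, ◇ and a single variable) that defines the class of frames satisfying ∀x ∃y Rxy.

A defining formula is □p → ◇p (the D axiom).
Suppose □p→◇p is valid. At any x set V(p)=W. Then □p at x, so ◇p at x, so x has a successor.

□p → ◇p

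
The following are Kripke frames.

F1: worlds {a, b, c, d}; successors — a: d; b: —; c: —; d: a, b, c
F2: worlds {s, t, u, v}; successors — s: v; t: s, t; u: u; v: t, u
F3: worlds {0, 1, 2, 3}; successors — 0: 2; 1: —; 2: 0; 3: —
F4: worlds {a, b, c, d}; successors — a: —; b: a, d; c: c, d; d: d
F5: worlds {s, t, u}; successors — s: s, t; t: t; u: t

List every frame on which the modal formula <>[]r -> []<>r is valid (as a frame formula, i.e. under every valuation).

F3, F5

The schema corresponds to convergence: forall x forall y forall z (Rxy & Rxz -> exists w (Ryw & Rzw)).
F1: fails — Rdb and Rdb but b and b have no common successor.
F2: fails — Rts and Rtt but s and t have no common successor.
F3: ✓.
F4: fails — Rba and Rba but a and a have no common successor.
F5: ✓.
Valid on: F3, F5.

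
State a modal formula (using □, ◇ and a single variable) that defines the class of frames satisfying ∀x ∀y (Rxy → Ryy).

□(□p → p)

The condition is shift-reflexivity. The T□ schema □(□p → p) defines it.
Suppose □(□p→p) is valid. Take Rxy and set V(p)={w : Ryw}. Then at y, □p holds; since □(□p→p) at x, □p→p at y, so p at y, i.e. Ryy.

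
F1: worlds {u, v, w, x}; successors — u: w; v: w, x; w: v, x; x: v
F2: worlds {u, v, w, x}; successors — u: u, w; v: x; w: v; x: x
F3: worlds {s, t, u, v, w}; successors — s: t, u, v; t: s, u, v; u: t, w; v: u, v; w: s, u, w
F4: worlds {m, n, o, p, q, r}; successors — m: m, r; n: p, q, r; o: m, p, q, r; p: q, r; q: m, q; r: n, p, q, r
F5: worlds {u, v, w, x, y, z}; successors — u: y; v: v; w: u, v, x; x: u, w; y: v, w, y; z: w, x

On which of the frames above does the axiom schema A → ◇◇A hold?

This is the axiom for a generalized confluence (Geach) condition; its first-order frame correspondent is ∀x ∃w (x = w ∧ xR²w).
F1: fails — at u but no t with u=t and uR²t.
F2: fails — at v but no t with v=t and vR²t.
F3: condition met.
F4: fails — at o but no w with o=w and oR²w.
F5: fails — at u but no t with u=t and uR²t.
Valid on: F3.

F3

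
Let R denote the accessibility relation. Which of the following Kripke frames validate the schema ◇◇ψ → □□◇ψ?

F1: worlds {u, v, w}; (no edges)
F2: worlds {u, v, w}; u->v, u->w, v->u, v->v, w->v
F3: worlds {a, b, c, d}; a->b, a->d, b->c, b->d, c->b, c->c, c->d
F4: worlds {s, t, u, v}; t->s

F1, F4

The schema corresponds to a generalized confluence (Geach) condition: ∀x ∀y ∀z ((xR²y ∧ xR²z) → ∃w (y = w ∧ zRw)).
F1: satisfies the condition.
F2: fails — uR²u, uR²u but no t with u=t and uRt.
F3: fails — aR²c, aR²d but no w with c=w and dRw.
F4: satisfies the condition.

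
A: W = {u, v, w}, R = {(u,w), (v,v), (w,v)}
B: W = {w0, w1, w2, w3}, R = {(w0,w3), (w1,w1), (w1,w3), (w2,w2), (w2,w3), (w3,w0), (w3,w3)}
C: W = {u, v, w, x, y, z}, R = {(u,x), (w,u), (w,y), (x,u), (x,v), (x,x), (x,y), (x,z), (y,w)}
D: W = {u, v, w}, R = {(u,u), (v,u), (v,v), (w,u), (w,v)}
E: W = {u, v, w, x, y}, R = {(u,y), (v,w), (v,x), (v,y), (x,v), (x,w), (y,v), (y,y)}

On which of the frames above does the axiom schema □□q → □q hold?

The schema corresponds to density: ∀x ∀y (Rxy → ∃z (Rxz ∧ Rzy)).
A: fails — Ruw but no z with Ruz and Rzw.
B: satisfies the condition.
C: fails — Rwu but no t with Rwt and Rtu.
D: satisfies the condition.
E: fails — Rvx but no z with Rvz and Rzx.

B, D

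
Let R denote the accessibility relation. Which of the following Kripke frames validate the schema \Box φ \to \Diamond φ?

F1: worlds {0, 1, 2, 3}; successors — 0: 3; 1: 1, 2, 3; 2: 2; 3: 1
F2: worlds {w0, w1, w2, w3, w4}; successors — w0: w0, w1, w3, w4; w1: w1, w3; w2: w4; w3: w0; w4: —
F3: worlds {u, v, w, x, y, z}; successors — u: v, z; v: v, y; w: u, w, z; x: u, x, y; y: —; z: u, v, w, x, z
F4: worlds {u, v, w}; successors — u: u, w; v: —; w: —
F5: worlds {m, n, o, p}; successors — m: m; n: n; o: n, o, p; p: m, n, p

F1, F5

Frame correspondent (Sahlqvist): \forall x \exists y Rxy — i.e. seriality.
F1: holds.
F2: fails — world w4 has no successor.
F3: fails — world y has no successor.
F4: fails — world v has no successor.
F5: holds.
Valid on: F1, F5.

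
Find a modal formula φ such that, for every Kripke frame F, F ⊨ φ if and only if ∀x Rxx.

□p → p

The condition is reflexivity. The T schema □p → p defines it.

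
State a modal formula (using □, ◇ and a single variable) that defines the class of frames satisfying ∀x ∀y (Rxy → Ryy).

□(□ψ → ψ)

A defining formula is □(□ψ → ψ) (the T□ axiom).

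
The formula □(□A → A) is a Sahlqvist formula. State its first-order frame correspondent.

Suppose □(□A→A) is valid. Take Rxy and set V(A)={w : Ryw}. Then at y, □A holds; since □(□A→A) at x, □A→A at y, so A at y, i.e. Ryy.
Conversely, any frame satisfying ∀x ∀y (Rxy → Ryy) validates the schema.
So the correspondent is shift-reflexivity.

Shift-reflexivity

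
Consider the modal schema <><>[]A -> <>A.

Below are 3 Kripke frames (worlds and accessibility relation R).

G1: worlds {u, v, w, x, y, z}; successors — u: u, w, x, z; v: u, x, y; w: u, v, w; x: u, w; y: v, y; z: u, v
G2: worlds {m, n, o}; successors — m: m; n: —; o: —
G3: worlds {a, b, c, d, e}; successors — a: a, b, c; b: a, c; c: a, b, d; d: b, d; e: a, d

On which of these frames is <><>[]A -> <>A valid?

G2

Frame correspondent (Sahlqvist): forall x forall y (x R^2 y -> exists w (yRw & xRw)) — i.e. a generalized confluence (Geach) condition.
G1: fails — yR²u but no t with uRt and yRt.
G2: holds.
G3: fails — bR²d but no w with dRw and bRw.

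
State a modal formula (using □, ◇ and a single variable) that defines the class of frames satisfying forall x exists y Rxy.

□p → ◇p

A defining formula is □p → ◇p (the D axiom).
Suppose □p→◇p is valid. At any x set V(p)=W. Then □p at x, so ◇p at x, so x has a successor.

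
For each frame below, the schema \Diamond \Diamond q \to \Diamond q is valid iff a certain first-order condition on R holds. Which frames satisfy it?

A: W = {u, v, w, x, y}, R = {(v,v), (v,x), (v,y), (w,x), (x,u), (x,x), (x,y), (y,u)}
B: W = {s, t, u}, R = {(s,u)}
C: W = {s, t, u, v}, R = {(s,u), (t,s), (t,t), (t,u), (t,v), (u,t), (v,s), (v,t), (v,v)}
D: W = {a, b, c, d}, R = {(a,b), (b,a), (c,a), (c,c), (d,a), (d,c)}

B

The schema corresponds to transitivity: \forall x \forall y \forall z (Rxy \wedge Ryz \to Rxz).
A: fails — Rwx and Rxu but not Rwu.
B: ✓.
C: fails — Rut and Rtv but not Ruv.
D: fails — Rab and Rba but not Raa.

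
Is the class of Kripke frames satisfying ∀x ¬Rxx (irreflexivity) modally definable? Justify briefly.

Not modally definable

Any modally definable frame class is closed under surjective bounded morphisms.
The 2-cycle (worlds 0,1 with 0→1→0) is irreflexive, and the map sending every world to a single reflexive point • is a surjective bounded morphism (forth: every edge maps to (•,•); back: every world has a successor). So any modal formula valid on the 2-cycle is also valid on the reflexive point, which is not irreflexive.
So no modal formula (or set of formulas) defines exactly the irreflexive frames.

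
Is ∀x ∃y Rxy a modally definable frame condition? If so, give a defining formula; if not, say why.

Yes, by □p → ◇p

The condition is seriality. A defining modal formula is □p → ◇p.
Suppose □p→◇p is valid. At any x set V(p)=W. Then □p at x, so ◇p at x, so x has a successor.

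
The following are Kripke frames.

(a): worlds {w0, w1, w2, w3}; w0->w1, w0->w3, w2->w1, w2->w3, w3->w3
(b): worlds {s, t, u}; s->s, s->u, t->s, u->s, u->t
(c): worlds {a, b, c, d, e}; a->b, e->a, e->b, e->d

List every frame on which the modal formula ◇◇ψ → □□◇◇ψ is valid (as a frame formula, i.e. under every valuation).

Frame correspondent (Sahlqvist): ∀x ∀y ∀z ((xR²y ∧ xR²z) → ∃w (y = w ∧ zR²w)) — i.e. a generalized confluence (Geach) condition.
(a): satisfies the condition.
(b): fails — sR²t, sR²t but no w with t=w and tR²w.
(c): fails — eR²b, eR²b but no w with b=w and bR²w.
Valid on: (a).

(a)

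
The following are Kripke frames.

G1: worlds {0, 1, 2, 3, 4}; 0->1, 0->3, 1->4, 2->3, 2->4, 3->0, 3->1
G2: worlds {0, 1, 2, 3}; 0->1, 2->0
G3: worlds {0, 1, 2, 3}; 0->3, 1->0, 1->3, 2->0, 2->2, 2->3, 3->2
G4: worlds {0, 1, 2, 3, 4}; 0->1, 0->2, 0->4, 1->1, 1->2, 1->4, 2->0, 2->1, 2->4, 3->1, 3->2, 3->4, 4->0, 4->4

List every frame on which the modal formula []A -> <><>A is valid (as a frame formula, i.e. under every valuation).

The schema corresponds to a generalized confluence (Geach) condition: forall x exists w (xRw & x R^2 w).
G1: fails — at 1 but no w with 1Rw and 1R²w.
G2: fails — at 0 but no w with 0Rw and 0R²w.
G3: fails — at 0 but no w with 0Rw and 0R²w.
G4: ✓.
Valid on: G4.

G4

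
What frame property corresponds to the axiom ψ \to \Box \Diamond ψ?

symmetry

This schema is the B axiom.
Its frame correspondent is symmetry — \forall x \forall y (Rxy \to Ryx).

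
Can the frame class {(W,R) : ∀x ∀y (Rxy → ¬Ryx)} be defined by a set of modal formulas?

No — not modally definable

Any modally definable frame class is closed under surjective bounded morphisms.
The 5-cycle (worlds a,b,c,d,e with a→b→c→d→e→a) is asymmetric. Mapping every world to a single reflexive point • is a surjective bounded morphism, and the reflexive point is not asymmetric (R•• but asymmetry requires ¬R••).
Hence asymmetry is not modally definable.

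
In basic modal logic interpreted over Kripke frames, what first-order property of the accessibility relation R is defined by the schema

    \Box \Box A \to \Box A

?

Suppose □□A→□A is valid. Take Rxy and set V(A)={w : xR²w}. Then □□A at x, so □A at x, so A at y, i.e. ∃z(Rxz∧Rzy).

Density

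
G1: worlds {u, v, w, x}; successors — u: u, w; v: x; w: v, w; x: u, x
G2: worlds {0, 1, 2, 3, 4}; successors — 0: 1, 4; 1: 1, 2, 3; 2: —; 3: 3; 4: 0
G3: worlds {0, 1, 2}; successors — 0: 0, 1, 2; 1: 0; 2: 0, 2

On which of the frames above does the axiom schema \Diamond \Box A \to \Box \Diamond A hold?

G3

Frame correspondent (Sahlqvist): \forall x \forall y \forall z (Rxy \wedge Rxz \to \exists w (Ryw \wedge Rzw)) — i.e. convergence.
G1: fails — Rww and Rwv but w and v have no common successor.
G2: fails — R01 and R04 but 1 and 4 have no common successor.
G3: ✓.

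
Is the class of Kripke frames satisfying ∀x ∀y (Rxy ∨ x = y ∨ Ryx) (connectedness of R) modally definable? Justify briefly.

No

If a class were modally definable it would be closed under disjoint unions (Goldblatt–Thomason).
Take 4 disjoint single-world reflexive frames: each is trivially connected, but their disjoint union has 4 worlds with no edge between distinct components, so it is not connected.
Hence connectedness of R is not modally definable.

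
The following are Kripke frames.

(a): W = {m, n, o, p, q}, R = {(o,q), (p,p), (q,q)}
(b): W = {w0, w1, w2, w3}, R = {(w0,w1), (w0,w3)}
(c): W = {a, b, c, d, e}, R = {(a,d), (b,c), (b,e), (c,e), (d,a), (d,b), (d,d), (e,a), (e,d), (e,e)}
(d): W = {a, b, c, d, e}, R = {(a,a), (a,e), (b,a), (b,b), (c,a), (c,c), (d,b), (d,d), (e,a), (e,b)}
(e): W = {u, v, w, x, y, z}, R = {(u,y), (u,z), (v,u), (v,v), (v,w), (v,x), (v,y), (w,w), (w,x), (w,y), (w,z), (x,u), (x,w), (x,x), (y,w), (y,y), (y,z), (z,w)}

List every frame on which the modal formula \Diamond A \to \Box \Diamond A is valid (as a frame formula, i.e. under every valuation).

(a)

The schema corresponds to the Euclidean property: \forall x \forall y \forall z (Rxy \wedge Rxz \to Ryz).
(a): condition met.
(b): fails — Rw0w1 and Rw0w1 but not Rw1w1.
(c): fails — Rbc and Rbc but not Rcc.
(d): fails — Rae and Rae but not Ree.
(e): fails — Ruz and Ruz but not Rzz.
Valid on: (a).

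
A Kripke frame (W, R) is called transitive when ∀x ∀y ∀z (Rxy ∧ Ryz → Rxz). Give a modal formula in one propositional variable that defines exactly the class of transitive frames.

□ψ → □□ψ

This is transitivity; the standard corresponding axiom is 4: □ψ → □□ψ.
Suppose □ψ→□□ψ is valid. Take Rxy, Ryz and set V(ψ)={w : Rxw}. Then □ψ at x, so □□ψ at x, so □ψ at y, so ψ at z, i.e. Rxz.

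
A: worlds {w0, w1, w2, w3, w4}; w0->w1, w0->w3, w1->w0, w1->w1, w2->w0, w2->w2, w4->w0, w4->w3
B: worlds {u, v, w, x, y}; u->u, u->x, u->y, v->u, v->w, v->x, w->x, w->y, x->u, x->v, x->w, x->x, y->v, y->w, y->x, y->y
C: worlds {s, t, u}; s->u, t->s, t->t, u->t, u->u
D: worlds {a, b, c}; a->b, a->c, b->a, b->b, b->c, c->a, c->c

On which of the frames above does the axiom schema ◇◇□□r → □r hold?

This is the axiom for a generalized confluence (Geach) condition; its first-order frame correspondent is ∀x ∀y ∀z ((xR²y ∧ xRz) → ∃w (yR²w ∧ z = w)).
A: fails — w0R²w0, w0Rw3 but no w with w0R²w and w3=w.
B: condition met.
C: fails — tR²s, tRs but no w with sR²w and s=w.
D: condition met.

B, D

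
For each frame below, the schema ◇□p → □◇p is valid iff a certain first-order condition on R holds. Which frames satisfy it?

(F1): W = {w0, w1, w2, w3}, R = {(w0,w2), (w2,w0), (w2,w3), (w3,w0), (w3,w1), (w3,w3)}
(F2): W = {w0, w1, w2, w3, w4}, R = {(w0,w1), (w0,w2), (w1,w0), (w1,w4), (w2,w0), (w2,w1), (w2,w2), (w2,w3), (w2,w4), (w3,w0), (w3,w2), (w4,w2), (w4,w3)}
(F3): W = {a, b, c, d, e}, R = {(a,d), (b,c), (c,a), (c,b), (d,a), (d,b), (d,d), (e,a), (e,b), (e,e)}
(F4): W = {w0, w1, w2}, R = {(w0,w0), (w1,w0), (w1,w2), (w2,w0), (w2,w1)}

(F4)

The schema corresponds to convergence: ∀x ∀y ∀z (Rxy ∧ Rxz → ∃w (Ryw ∧ Rzw)).
(F1): fails — Rw2w0 and Rw2w3 but w0 and w3 have no common successor.
(F2): fails — Rw2w4 and Rw2w1 but w4 and w1 have no common successor.
(F3): fails — Rcb and Rca but b and a have no common successor.
(F4): ✓.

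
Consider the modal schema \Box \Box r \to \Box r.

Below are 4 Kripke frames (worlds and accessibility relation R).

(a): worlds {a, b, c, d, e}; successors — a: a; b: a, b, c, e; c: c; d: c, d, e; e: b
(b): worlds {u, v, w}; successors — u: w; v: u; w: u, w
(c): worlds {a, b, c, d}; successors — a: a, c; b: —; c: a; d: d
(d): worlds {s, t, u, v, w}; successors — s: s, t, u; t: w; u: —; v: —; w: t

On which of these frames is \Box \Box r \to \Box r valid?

(a), (c)

The schema corresponds to density: \forall x \forall y (Rxy \to \exists z (Rxz \wedge Rzy)).
(a): condition met.
(b): fails — Rvu but no z with Rvz and Rzu.
(c): condition met.
(d): fails — Rwt but no z with Rwz and Rzt.
Valid on: (a), (c).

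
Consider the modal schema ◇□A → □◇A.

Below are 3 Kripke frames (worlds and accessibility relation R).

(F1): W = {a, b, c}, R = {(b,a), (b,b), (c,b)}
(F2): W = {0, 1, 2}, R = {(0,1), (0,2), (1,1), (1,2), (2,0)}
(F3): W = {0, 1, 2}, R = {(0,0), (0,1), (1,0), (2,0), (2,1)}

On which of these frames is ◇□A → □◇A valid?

The schema corresponds to convergence: ∀x ∀y ∀z (Rxy ∧ Rxz → ∃w (Ryw ∧ Rzw)).
(F1): fails — Rba and Rba but a and a have no common successor.
(F2): fails — R02 and R01 but 2 and 1 have no common successor.
(F3): holds.
Valid on: (F3).

(F3)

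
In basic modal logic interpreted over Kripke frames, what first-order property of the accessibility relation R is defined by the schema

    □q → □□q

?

transitivity

This is the 4 axiom.
It corresponds to transitivity: ∀x ∀y ∀z (Rxy ∧ Ryz → Rxz).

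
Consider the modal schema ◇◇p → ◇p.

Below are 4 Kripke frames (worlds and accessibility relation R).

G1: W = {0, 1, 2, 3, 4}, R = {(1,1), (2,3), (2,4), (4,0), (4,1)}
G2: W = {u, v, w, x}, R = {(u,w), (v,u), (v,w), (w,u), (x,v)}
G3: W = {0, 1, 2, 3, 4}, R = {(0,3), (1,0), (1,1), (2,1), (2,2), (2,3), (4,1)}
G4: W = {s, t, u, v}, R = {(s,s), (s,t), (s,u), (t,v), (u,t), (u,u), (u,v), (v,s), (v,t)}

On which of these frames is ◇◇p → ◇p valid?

none

Frame correspondent (Sahlqvist): ∀x ∀y ∀z (Rxy ∧ Ryz → Rxz) — i.e. transitivity.
G1: fails — R24 and R40 but not R20.
G2: fails — Ruw and Rwu but not Ruu.
G3: fails — R10 and R03 but not R13.
G4: fails — Ruv and Rvs but not Rus.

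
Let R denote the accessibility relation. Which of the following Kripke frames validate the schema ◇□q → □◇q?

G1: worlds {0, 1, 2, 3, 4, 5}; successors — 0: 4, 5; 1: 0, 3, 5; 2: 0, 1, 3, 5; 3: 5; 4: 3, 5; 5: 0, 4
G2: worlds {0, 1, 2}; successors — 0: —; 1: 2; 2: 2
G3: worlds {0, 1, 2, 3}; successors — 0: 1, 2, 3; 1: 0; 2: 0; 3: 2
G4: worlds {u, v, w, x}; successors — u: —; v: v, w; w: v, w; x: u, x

Frame correspondent (Sahlqvist): ∀x ∀y ∀z (Rxy ∧ Rxz → ∃w (Ryw ∧ Rzw)) — i.e. convergence.
G1: fails — R04 and R05 but 4 and 5 have no common successor.
G2: condition met.
G3: fails — R02 and R03 but 2 and 3 have no common successor.
G4: fails — Rxu and Rxu but u and u have no common successor.
Valid on: G2.

G2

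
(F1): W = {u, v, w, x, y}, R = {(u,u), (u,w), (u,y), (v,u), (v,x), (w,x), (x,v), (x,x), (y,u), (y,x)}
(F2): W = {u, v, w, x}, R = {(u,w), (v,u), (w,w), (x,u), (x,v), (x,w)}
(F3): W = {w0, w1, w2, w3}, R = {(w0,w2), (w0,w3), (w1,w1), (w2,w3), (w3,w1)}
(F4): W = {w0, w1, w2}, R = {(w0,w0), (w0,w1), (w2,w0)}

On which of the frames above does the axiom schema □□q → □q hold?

Frame correspondent (Sahlqvist): ∀x ∀y (Rxy → ∃z (Rxz ∧ Rzy)) — i.e. density.
(F1): satisfies the condition.
(F2): fails — Rvu but no z with Rvz and Rzu.
(F3): fails — Rw0w2 but no z with Rw0z and Rzw2.
(F4): satisfies the condition.

(F1), (F4)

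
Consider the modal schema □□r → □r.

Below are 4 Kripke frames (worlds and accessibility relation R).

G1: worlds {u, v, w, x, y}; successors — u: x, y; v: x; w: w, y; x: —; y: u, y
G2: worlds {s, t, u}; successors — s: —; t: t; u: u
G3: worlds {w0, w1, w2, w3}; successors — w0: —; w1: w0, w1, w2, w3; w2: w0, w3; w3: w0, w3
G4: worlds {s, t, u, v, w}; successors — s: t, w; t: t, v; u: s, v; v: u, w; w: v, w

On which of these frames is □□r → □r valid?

The schema corresponds to density: ∀x ∀y (Rxy → ∃z (Rxz ∧ Rzy)).
G1: fails — Rvx but no z with Rvz and Rzx.
G2: condition met.
G3: condition met.
G4: fails — Ruv but no z with Ruz and Rzv.

G2, G3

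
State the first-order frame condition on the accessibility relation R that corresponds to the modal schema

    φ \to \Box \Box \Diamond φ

This is a Sahlqvist (Geach-type) schema ◇^0□^0φ → □^2◇^1φ.
First-order correspondent: \forall x \forall z (x R^2 z \to \exists w (x = w \wedge zRw)).

\forall x \forall z (x R^2 z \to \exists w (x = w \wedge zRw))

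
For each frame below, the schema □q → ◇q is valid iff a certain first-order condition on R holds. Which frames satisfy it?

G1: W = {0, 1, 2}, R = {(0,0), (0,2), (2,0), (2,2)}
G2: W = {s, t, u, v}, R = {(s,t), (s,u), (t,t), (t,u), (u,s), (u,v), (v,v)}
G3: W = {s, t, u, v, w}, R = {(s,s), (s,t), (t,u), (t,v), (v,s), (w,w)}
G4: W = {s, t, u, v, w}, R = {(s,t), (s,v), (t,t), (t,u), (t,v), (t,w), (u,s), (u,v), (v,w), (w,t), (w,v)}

The schema corresponds to seriality: ∀x ∃y Rxy.
G1: fails — world 1 has no successor.
G2: ✓.
G3: fails — world u has no successor.
G4: ✓.
Valid on: G2, G4.

G2, G4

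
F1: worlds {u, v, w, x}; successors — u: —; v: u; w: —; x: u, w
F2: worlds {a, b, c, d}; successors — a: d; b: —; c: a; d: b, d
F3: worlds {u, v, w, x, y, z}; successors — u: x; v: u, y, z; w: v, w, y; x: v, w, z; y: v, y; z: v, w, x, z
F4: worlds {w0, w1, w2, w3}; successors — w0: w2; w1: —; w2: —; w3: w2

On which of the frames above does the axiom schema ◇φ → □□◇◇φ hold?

F1, F4

This is the axiom for a generalized confluence (Geach) condition; its first-order frame correspondent is ∀x ∀y ∀z ((xRy ∧ xR²z) → ∃w (y = w ∧ zR²w)).
F1: condition met.
F2: fails — aRd, aR²b but no w with d=w and bR²w.
F3: fails — uRx, uR²w but no t with x=t and wR²t.
F4: condition met.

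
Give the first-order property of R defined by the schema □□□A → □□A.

∀x ∀z (xR²z → ∃w (xR³w ∧ z = w))

This is a Sahlqvist (Geach-type) schema ◇^0□^3A → □^2◇^0A.
First-order correspondent: ∀x ∀z (xR²z → ∃w (xR³w ∧ z = w)).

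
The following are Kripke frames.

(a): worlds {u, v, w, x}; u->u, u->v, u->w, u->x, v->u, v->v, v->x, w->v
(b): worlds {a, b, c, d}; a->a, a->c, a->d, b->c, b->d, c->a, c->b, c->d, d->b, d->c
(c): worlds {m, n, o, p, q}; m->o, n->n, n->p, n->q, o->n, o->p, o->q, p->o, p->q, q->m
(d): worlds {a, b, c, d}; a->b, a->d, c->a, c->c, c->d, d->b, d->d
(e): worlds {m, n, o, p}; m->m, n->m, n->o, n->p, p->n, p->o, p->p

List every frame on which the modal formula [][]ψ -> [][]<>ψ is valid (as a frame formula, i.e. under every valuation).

(b)

The schema corresponds to a generalized confluence (Geach) condition: forall x forall z (x R^2 z -> exists w (x R^2 w & zRw)).
(a): fails — uR²x but no t with uR²t and xRt.
(b): satisfies the condition.
(c): fails — mR²q but no w with mR²w and qRw.
(d): fails — aR²b but no w with aR²w and bRw.
(e): fails — nR²o but no w with nR²w and oRw.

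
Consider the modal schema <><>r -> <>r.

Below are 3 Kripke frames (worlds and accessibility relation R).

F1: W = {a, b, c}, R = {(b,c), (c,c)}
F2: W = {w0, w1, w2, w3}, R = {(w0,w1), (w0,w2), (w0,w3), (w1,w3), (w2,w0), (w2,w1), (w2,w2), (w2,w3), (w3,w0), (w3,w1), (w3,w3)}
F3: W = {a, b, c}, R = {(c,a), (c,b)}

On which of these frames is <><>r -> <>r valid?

The schema corresponds to a generalized confluence (Geach) condition: forall x forall y (x R^2 y -> exists w (y = w & xRw)).
F1: holds.
F2: fails — w0R²w0 but no w with w0=w and w0Rw.
F3: holds.
Valid on: F1, F3.

F1, F3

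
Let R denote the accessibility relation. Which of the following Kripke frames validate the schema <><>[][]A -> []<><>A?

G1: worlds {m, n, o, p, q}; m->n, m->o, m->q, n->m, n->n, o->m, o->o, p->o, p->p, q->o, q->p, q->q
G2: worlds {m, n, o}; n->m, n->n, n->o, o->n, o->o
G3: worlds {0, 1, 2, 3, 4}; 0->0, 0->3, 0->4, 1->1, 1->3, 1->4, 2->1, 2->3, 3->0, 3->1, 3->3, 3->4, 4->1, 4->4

G1, G3

This is the axiom for a generalized confluence (Geach) condition; its first-order frame correspondent is forall x forall y forall z ((x R^2 y & xRz) -> exists w (y R^2 w & z R^2 w)).
G1: satisfies the condition.
G2: fails — nR²m, nRm but no w with mR²w and mR²w.
G3: satisfies the condition.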